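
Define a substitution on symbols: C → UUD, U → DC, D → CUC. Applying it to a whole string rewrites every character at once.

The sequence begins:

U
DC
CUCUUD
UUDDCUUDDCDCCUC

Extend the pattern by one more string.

Replace each of the 15 characters of UUDDCUUDDCDCCUC in place — DC DC CUC CUC UUD DC DC CUC CUC UUD CUC UUD UUD DC UUD — and concatenate.

DCDCCUCCUCUUDDCDCCUCCUCUUDCUCUUDUUDDCUUD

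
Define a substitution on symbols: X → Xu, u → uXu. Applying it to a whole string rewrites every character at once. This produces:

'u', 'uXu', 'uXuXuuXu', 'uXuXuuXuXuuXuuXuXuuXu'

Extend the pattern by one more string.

Replace each of the 21 characters of uXuXuuXuXuuXuuXuXuuXu in place — uXu Xu uXu Xu uXu uXu Xu uXu Xu uXu uXu Xu uXu uXu Xu uXu Xu uXu uXu Xu uXu — and concatenate.

uXuXuuXuXuuXuuXuXuuXuXuuXuuXuXuuXuuXuXuuXuXuuXuuXuXuuXu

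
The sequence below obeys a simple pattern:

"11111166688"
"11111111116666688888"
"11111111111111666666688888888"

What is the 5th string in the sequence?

11111111111111111111116666666666688888888888888

Each string has the form 1^{4n+2} 6^{2n+1} 8^{3n-1} (n = 1, 2, …).
At n = 5 the blocks have lengths 22, 11, 14.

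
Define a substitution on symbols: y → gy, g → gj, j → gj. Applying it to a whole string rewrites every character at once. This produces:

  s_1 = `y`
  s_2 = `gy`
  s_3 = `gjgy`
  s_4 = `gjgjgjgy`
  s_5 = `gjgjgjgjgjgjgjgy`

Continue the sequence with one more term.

gjgjgjgjgjgjgjgjgjgjgjgjgjgjgjgy

Applying the rule to each of the 16 symbols of gjgjgjgjgjgjgjgy gives the pieces gj gj gj gj gj gj gj gj gj gj gj gj gj gj gj gy, which concatenate to the answer.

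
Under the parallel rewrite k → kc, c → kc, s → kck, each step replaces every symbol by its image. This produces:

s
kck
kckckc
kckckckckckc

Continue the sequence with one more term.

kckckckckckckckckckckckc

Expanding kckckckckckc: k→kc, c→kc, k→kc, c→kc, k→kc, c→kc, k→kc, c→kc, k→kc, c→kc, k→kc, c→kc. Concatenated: kc kc kc kc kc kc kc kc kc kc kc kc.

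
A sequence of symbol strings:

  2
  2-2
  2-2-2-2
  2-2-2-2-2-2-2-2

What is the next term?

Every step duplicates the string with '-' between the halves.
One more doubling of 2-2-2-2-2-2-2-2 gives the answer.

2-2-2-2-2-2-2-2-2-2-2-2-2-2-2-2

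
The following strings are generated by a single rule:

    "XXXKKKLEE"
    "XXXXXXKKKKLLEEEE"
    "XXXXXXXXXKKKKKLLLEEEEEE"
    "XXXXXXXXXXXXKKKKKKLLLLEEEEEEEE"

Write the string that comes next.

XXXXXXXXXXXXXXXKKKKKKKLLLLLEEEEEEEEEE

Each string has the form X^{3n} K^{n+2} L^{n} E^{2n} (n = 1, 2, …).
For the next term, n = 5, so the run lengths are 15, 7, 5, 10.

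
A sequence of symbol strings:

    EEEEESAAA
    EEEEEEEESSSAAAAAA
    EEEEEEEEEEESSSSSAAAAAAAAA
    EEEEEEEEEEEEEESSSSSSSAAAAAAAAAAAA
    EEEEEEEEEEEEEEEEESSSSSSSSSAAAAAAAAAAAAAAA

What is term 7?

Each string has the form E^{3n+2} S^{2n-1} A^{3n} (n = 1, 2, …).
Setting n = 7 gives 23, 13, 21 characters in each block.

EEEEEEEEEEEEEEEEEEEEEEESSSSSSSSSSSSSAAAAAAAAAAAAAAAAAAAAA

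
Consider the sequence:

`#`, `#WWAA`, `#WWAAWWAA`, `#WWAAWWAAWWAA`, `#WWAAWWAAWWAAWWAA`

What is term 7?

Every step adds WWAA to the end: s(k+1) = s(k)·WWAA.
From #WWAAWWAAWWAAWWAA, 2 further steps: #WWAAWWAAWWAAWWAA → #WWAAWWAAWWAAWWAAWWAA → (answer).

#WWAAWWAAWWAAWWAAWWAAWWAA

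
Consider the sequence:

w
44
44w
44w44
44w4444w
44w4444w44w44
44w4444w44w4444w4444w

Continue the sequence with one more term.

44w4444w44w4444w4444w44w4444w44w44

This is a Fibonacci-style word recurrence s(k) = s(k−1)·s(k−2): e.g. 44·w = 44w.
Continuing: 44w4444w44w4444w4444w · 44w4444w44w44 gives term 8.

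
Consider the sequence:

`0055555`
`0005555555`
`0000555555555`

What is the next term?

0000055555555555

Each string has the form 0^{n} 5^{2n+1}, where the shown terms are n = 2, 3, 4.
At n = 5 the blocks have lengths 5, 11.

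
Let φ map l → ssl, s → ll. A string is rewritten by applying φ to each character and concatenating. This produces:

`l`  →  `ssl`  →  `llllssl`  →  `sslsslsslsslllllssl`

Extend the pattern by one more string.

Replace each of the 19 characters of sslsslsslsslllllssl in place — ll ll ssl ll ll ssl ll ll ssl ll ll ssl ssl ssl ssl ssl ll ll ssl — and concatenate.

llllsslllllsslllllsslllllsslsslsslsslsslllllssl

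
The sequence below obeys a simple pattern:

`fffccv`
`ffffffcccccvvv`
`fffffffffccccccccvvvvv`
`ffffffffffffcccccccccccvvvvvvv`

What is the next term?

Each string has the form f^{3n} c^{3n-1} v^{2n-1} (n = 1, 2, …).
At n = 5 the blocks have lengths 15, 14, 9.

fffffffffffffffccccccccccccccvvvvvvvvv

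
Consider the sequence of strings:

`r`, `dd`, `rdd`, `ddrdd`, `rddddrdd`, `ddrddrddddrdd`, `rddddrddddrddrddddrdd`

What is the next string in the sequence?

From term 3 onward, concatenate the second-to-last term with the last: r·dd = rdd, dd·rdd = ddrdd, …
Continuing: ddrddrddddrdd · rddddrddddrddrddddrdd gives term 8.

ddrddrddddrddrddddrddddrddrddddrdd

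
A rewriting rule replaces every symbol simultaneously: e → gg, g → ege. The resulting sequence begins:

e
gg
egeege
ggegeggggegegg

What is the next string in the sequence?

egeegeggegeggegeegeegeegeggegeggegeege

φ(ggegeggggegegg) expands symbol-by-symbol to ege ege gg ege gg ege ege ege ege gg ege gg ege ege; joining the 14 pieces gives the next term.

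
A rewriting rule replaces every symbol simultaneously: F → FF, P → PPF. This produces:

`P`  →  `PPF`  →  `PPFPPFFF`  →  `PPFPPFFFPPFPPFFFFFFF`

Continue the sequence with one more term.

PPFPPFFFPPFPPFFFFFFFPPFPPFFFPPFPPFFFFFFFFFFFFFFF

Replace each of the 20 characters of PPFPPFFFPPFPPFFFFFFF in place — PPF PPF FF PPF PPF FF FF FF PPF PPF FF PPF PPF FF FF FF FF FF FF FF — and concatenate.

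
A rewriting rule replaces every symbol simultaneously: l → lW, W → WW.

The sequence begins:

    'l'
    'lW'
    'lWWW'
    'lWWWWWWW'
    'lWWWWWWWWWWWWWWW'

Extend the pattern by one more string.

lWWWWWWWWWWWWWWWWWWWWWWWWWWWWWWW

φ(lWWWWWWWWWWWWWWW) expands symbol-by-symbol to lW WW WW WW WW WW WW WW WW WW WW WW WW WW WW WW; joining the 16 pieces gives the next term.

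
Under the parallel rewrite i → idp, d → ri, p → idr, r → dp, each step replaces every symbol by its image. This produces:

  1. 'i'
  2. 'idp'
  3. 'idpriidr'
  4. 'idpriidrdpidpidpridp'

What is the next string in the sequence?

idpriidrdpidpidpridpriidridpriidridpriidrdpidpriidr

Replace each of the 20 characters of idpriidrdpidpidpridp in place — idp ri idr dp idp idp ri dp ri idr idp ri idr idp ri idr dp idp ri idr — and concatenate.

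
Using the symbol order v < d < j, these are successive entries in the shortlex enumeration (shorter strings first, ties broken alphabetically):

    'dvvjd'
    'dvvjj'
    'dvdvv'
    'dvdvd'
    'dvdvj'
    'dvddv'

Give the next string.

dvddd

The successor of dvddv increments the rightmost position that isn't already j and resets every position after it to v.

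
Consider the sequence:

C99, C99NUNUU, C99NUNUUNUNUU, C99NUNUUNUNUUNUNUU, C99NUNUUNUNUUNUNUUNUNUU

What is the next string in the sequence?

C99NUNUUNUNUUNUNUUNUNUUNUNUU

The strings grow by a fixed suffix NUNUU each time.
One more step from C99NUNUUNUNUUNUNUUNUNUU gives the answer.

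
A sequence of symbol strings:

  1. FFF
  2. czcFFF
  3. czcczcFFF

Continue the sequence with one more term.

Each term is the previous one with czc prepended.
One more step from czcczcFFF gives the answer.

czcczcczcFFF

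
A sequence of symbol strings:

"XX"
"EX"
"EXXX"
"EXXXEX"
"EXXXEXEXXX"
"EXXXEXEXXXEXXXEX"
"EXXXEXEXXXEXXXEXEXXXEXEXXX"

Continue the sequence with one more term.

From term 3 onward, concatenate the last term with the second-to-last: EX·XX = EXXX, EXXX·EX = EXXXEX, …
The next term joins EXXXEXEXXXEXXXEXEXXXEXEXXX and EXXXEXEXXXEXXXEX.

EXXXEXEXXXEXXXEXEXXXEXEXXXEXXXEXEXXXEXXXEX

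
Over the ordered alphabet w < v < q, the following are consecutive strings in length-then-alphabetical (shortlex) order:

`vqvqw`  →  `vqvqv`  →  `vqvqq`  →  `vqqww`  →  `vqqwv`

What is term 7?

Advancing 2 positions from vqqwv through vqqwv → vqqwq reaches term 7.

vqqvw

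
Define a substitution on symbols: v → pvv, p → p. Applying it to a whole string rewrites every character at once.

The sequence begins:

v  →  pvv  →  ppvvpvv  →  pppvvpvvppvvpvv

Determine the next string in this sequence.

φ(pppvvpvvppvvpvv) expands symbol-by-symbol to p p p pvv pvv p pvv pvv p p pvv pvv p pvv pvv; joining the 15 pieces gives the next term.

ppppvvpvvppvvpvvpppvvpvvppvvpvv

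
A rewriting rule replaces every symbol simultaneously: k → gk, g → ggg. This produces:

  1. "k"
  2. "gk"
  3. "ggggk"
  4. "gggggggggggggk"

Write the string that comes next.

ggggggggggggggggggggggggggggggggggggggggk

φ(gggggggggggggk) expands symbol-by-symbol to ggg ggg ggg ggg ggg ggg ggg ggg ggg ggg ggg ggg ggg gk; joining the 14 pieces gives the next term.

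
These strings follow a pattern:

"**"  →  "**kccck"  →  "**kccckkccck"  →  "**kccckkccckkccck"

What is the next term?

Every step adds kccck to the end: s(k+1) = s(k)·kccck.
Applying this once more to **kccckkccckkccck:

**kccckkccckkccckkccck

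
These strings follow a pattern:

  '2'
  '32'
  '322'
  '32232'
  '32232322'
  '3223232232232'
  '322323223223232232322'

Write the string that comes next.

This is a Fibonacci-style word recurrence s(k) = s(k−1)·s(k−2): e.g. 32·2 = 322.
Continuing: 322323223223232232322 · 3223232232232 gives term 8.

3223232232232322323223223232232232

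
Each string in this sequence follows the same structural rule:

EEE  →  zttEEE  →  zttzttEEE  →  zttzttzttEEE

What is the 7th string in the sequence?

zttzttzttzttzttzttEEE

Every step adds ztt at the front: s(k+1) = ztt·s(k).
From zttzttzttEEE, 3 further steps: zttzttzttEEE → zttzttzttzttEEE → zttzttzttzttzttEEE → (answer).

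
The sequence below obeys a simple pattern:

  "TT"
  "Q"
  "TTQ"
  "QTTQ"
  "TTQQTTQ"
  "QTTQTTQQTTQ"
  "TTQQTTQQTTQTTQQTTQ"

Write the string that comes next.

This is a Fibonacci-style word recurrence s(k) = s(k−2)·s(k−1): e.g. TT·Q = TTQ.
So term 8 is QTTQTTQQTTQ·TTQQTTQQTTQTTQQTTQ.

QTTQTTQQTTQTTQQTTQQTTQTTQQTTQ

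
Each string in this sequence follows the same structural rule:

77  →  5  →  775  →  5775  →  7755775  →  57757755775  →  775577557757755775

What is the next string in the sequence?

57757755775775577557757755775

This is a Fibonacci-style word recurrence s(k) = s(k−2)·s(k−1): e.g. 77·5 = 775.
Continuing: 57757755775 · 775577557757755775 gives term 8.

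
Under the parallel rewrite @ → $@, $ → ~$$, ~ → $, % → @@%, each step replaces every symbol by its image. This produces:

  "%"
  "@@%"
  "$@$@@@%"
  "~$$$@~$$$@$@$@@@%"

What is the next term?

$~$$~$$~$$$@$~$$~$$~$$$@~$$$@~$$$@$@$@@@%

Applying the rule to each of the 17 symbols of ~$$$@~$$$@$@$@@@% gives the pieces $ ~$$ ~$$ ~$$ $@ $ ~$$ ~$$ ~$$ $@ ~$$ $@ ~$$ $@ $@ $@ @@%, which concatenate to the answer.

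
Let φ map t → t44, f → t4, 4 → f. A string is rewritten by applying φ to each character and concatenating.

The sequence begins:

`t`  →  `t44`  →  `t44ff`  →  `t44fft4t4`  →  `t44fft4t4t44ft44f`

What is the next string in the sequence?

t44fft4t4t44ft44ft44fft4t44fft4

Applying the rule to each of the 17 symbols of t44fft4t4t44ft44f gives the pieces t44 f f t4 t4 t44 f t44 f t44 f f t4 t44 f f t4, which concatenate to the answer.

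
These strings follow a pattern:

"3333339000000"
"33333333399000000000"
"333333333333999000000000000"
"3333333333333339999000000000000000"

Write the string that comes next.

33333333333333333399999000000000000000000

The n-th term is 3n 3's then n-1 9's then 3n 0's, where the shown terms are n = 2, 3, 4, 5.
For the next term, n = 6, so the run lengths are 18, 5, 18.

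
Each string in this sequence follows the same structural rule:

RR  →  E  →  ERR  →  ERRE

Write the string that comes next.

ERREERR

Each term (from the third on) is the previous term followed by the one before it: term 3 = E·RR = ERR.
So term 5 is ERRE·ERR.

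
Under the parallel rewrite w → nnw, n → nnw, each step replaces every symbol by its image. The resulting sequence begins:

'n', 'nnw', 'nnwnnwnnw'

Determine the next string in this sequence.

Expanding nnwnnwnnw: n→nnw, n→nnw, w→nnw, n→nnw, n→nnw, w→nnw, n→nnw, n→nnw, w→nnw. Concatenated: nnw nnw nnw nnw nnw nnw nnw nnw nnw.

nnwnnwnnwnnwnnwnnwnnwnnwnnw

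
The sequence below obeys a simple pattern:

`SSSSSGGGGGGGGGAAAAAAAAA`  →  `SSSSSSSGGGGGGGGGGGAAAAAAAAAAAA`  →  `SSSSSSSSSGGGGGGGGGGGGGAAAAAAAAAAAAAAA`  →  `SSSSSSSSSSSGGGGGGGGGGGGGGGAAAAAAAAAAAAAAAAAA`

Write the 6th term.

Reading off run lengths: S runs 5, 7, 9, 11; G runs 9, 11, 13, 15; A runs 9, 12, 15, 18 — each is linear in n, where the shown terms are n = 3, 4, 5, 6.
For term 6, n = 8, so the run lengths are 15, 19, 24.

SSSSSSSSSSSSSSSGGGGGGGGGGGGGGGGGGGAAAAAAAAAAAAAAAAAAAAAAAA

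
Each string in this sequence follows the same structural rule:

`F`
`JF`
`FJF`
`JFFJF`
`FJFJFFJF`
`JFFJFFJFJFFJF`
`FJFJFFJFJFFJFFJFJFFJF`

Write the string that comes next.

JFFJFFJFJFFJFFJFJFFJFJFFJFFJFJFFJF

Each term (from the third on) is the two preceding terms concatenated in order: term 3 = F·JF = FJF.
Continuing: JFFJFFJFJFFJF · FJFJFFJFJFFJFFJFJFFJF gives term 8.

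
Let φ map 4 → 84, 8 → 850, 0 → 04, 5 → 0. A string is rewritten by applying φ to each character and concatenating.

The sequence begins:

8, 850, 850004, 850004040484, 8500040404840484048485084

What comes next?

Rewriting the 25 symbols of 8500040404840484048485084 one by one yields 850 0 04 04 04 84 04 84 04 84 850 84 04 84 850 84 04 84 850 84 850 0 04 850 84; concatenated:

850004040484048404848508404848508404848508485000485084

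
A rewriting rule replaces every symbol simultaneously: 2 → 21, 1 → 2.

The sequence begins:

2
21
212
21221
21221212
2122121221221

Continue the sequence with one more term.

212212122122121221212

Replace each of the 13 characters of 2122121221221 in place — 21 2 21 21 2 21 2 21 21 2 21 21 2 — and concatenate.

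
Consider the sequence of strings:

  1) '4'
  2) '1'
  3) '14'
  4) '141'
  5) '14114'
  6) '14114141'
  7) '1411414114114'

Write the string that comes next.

141141411411414114141

Each term (from the third on) is the previous term followed by the one before it: term 3 = 1·4 = 14.
The next term joins 1411414114114 and 14114141.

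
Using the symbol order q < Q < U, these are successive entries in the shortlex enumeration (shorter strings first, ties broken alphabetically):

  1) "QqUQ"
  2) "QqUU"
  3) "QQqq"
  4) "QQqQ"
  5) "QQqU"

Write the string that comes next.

Find the rightmost character of QQqU below U, bump it to the next letter, and reset everything to its right to q.

QQQq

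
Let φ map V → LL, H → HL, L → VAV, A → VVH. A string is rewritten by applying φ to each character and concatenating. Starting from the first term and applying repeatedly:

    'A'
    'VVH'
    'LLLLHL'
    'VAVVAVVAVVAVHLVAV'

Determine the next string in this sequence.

LLVVHLLLLVVHLLLLVVHLLLLVVHLLHLVAVLLVVHLL

φ(VAVVAVVAVVAVHLVAV) expands symbol-by-symbol to LL VVH LL LL VVH LL LL VVH LL LL VVH LL HL VAV LL VVH LL; joining the 17 pieces gives the next term.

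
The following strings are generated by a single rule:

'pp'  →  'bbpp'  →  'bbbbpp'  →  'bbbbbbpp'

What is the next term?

bbbbbbbbpp

The strings grow by a fixed prefix bb each time.
So the next term is bb·bbbbbbpp.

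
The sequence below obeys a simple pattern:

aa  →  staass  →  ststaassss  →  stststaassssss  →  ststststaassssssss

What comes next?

stststststaassssssssss

s(k+1) = st·s(k)·ss, so each term gains st as a prefix and ss as a suffix.
So the next term is st·ststststaassssssss·ss.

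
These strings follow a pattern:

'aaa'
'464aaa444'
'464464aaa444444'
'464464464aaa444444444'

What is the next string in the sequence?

464464464464aaa444444444444

Each term wraps the previous one in 464 on the left and 444 on the right.
One more step from 464464464aaa444444444 gives the answer.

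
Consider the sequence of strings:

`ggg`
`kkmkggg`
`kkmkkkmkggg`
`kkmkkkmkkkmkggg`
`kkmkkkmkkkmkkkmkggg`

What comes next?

kkmkkkmkkkmkkkmkkkmkggg

The strings grow by a fixed prefix kkmk each time.
One more step from kkmkkkmkkkmkkkmkggg gives the answer.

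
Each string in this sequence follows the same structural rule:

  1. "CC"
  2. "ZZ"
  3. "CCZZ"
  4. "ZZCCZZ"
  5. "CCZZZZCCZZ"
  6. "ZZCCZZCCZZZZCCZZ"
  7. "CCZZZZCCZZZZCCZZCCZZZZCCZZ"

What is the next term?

ZZCCZZCCZZZZCCZZCCZZZZCCZZZZCCZZCCZZZZCCZZ

This is a Fibonacci-style word recurrence s(k) = s(k−2)·s(k−1): e.g. CC·ZZ = CCZZ.
Continuing: ZZCCZZCCZZZZCCZZ · CCZZZZCCZZZZCCZZCCZZZZCCZZ gives term 8.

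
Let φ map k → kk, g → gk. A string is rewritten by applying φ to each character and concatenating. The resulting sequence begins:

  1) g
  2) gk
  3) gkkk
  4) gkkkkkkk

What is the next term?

Apply φ to gkkkkkkk symbol by symbol: g→gk, k→kk, k→kk, k→kk, k→kk, k→kk, k→kk, k→kk; joined: gk kk kk kk kk kk kk kk.

gkkkkkkkkkkkkkkk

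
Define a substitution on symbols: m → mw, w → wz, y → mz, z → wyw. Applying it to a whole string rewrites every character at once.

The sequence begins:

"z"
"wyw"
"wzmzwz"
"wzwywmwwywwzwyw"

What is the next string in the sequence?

wzwywwzmzwzmwwzwzmzwzwzwywwzmzwz

Applying the rule to each of the 15 symbols of wzwywmwwywwzwyw gives the pieces wz wyw wz mz wz mw wz wz mz wz wz wyw wz mz wz, which concatenate to the answer.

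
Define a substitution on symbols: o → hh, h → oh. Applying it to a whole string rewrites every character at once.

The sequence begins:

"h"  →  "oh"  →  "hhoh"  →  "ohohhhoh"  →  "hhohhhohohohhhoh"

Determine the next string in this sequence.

ohohhhohohohhhohhhohhhohohohhhoh

Replace each of the 16 characters of hhohhhohohohhhoh in place — oh oh hh oh oh oh hh oh hh oh hh oh oh oh hh oh — and concatenate.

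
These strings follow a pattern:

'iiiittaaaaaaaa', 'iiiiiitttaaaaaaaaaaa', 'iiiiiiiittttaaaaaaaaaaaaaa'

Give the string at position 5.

Each string has the form i^{2n} t^{n} a^{3n+2}, where the shown terms are n = 2, 3, 4.
At n = 6 the blocks have lengths 12, 6, 20.

iiiiiiiiiiiittttttaaaaaaaaaaaaaaaaaaaa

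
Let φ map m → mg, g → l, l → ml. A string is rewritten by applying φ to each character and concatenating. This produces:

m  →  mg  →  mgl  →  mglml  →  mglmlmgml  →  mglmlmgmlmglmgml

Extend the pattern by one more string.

mglmlmgmlmglmgmlmglmlmglmgml

Applying the rule to each of the 16 symbols of mglmlmgmlmglmgml gives the pieces mg l ml mg ml mg l mg ml mg l ml mg l mg ml, which concatenate to the answer.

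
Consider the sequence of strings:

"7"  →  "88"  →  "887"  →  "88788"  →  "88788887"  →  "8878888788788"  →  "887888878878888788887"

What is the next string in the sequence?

8878888788788887888878878888788788

Each term (from the third on) is the previous term followed by the one before it: term 3 = 88·7 = 887.
The next term joins 887888878878888788887 and 8878888788788.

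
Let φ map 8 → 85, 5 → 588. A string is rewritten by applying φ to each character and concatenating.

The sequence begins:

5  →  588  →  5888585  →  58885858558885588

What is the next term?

58885858558885588855885888585855885888585

Applying the rule to each of the 17 symbols of 58885858558885588 gives the pieces 588 85 85 85 588 85 588 85 588 588 85 85 85 588 588 85 85, which concatenate to the answer.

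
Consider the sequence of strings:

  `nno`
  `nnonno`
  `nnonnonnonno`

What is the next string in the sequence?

Every step duplicates the string.
So the next term is two copies of nnonnonnonno.

nnonnonnonnonnonnonnonno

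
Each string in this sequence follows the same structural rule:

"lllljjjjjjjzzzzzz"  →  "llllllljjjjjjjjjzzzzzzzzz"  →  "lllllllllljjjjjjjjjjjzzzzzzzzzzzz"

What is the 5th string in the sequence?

lllllllllllllllljjjjjjjjjjjjjjjzzzzzzzzzzzzzzzzzz

Reading off run lengths: l runs 4, 7, 10; j runs 7, 9, 11; z runs 6, 9, 12 — each is linear in n, where the shown terms are n = 2, 3, 4.
Setting n = 6 gives 16, 15, 18 characters in each block.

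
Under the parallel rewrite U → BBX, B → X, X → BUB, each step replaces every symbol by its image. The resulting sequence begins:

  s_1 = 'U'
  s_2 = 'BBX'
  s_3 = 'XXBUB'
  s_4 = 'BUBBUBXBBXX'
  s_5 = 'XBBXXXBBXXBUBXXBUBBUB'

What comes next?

Rewriting the 21 symbols of XBBXXXBBXXBUBXXBUBBUB one by one yields BUB X X BUB BUB BUB X X BUB BUB X BBX X BUB BUB X BBX X X BBX X; concatenated:

BUBXXBUBBUBBUBXXBUBBUBXBBXXBUBBUBXBBXXXBBXX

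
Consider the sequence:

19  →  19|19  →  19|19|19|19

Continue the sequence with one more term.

Each string is two copies of the previous one joined by '|'.
Doubling 19|19|19|19 with '|' between the halves:

19|19|19|19|19|19|19|19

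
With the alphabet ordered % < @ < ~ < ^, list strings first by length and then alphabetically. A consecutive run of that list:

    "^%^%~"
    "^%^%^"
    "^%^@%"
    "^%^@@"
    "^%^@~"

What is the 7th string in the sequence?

^%^~%

Stepping forward 2 times from ^%^@~: ^%^@~ → ^%^@^, then the target.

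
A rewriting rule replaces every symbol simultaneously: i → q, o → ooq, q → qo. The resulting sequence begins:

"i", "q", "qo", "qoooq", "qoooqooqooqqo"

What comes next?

Applying the rule to each of the 13 symbols of qoooqooqooqqo gives the pieces qo ooq ooq ooq qo ooq ooq qo ooq ooq qo qo ooq, which concatenate to the answer.

qoooqooqooqqoooqooqqoooqooqqoqoooq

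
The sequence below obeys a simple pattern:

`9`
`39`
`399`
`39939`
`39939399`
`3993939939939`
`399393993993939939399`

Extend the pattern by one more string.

From term 3 onward, concatenate the last term with the second-to-last: 39·9 = 399, 399·39 = 39939, …
So term 8 is 399393993993939939399·3993939939939.

3993939939939399393993993939939939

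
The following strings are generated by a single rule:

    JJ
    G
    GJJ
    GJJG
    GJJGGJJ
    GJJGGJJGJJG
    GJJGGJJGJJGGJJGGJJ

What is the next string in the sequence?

GJJGGJJGJJGGJJGGJJGJJGGJJGJJG

Each term (from the third on) is the previous term followed by the one before it: term 3 = G·JJ = GJJ.
Continuing: GJJGGJJGJJGGJJGGJJ · GJJGGJJGJJG gives term 8.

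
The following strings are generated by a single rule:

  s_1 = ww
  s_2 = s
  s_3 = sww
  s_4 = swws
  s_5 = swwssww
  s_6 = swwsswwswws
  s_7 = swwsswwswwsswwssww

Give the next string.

This is a Fibonacci-style word recurrence s(k) = s(k−1)·s(k−2): e.g. s·ww = sww.
So term 8 is swwsswwswwsswwssww·swwsswwswws.

swwsswwswwsswwsswwswwsswwswws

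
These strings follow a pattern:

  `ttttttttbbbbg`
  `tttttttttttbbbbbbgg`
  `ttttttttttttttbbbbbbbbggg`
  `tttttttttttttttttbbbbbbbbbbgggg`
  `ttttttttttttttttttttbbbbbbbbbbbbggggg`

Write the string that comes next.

tttttttttttttttttttttttbbbbbbbbbbbbbbgggggg

The n-th term is 3n+2 t's then 2n b's then n-1 g's, where the shown terms are n = 2, 3, 4, 5, 6.
Setting n = 7 gives 23, 14, 6 characters in each block.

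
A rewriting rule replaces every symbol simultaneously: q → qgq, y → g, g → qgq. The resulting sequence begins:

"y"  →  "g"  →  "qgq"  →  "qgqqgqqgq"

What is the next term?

Expanding qgqqgqqgq: q→qgq, g→qgq, q→qgq, q→qgq, g→qgq, q→qgq, q→qgq, g→qgq, q→qgq. Concatenated: qgq qgq qgq qgq qgq qgq qgq qgq qgq.

qgqqgqqgqqgqqgqqgqqgqqgqqgq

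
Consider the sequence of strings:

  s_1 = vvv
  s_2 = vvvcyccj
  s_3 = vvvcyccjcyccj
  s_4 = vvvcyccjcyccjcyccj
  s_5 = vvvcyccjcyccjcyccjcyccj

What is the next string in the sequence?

Every step adds cyccj to the end: s(k+1) = s(k)·cyccj.
Applying this once more to vvvcyccjcyccjcyccjcyccj:

vvvcyccjcyccjcyccjcyccjcyccj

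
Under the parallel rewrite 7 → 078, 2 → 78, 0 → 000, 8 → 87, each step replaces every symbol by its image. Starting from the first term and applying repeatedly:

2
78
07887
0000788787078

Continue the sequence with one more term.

Applying the rule to each of the 13 symbols of 0000788787078 gives the pieces 000 000 000 000 078 87 87 078 87 078 000 078 87, which concatenate to the answer.

00000000000007887870788707800007887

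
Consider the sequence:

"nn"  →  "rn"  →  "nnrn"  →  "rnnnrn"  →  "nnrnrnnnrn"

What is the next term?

This is a Fibonacci-style word recurrence s(k) = s(k−2)·s(k−1): e.g. nn·rn = nnrn.
The next term joins rnnnrn and nnrnrnnnrn.

rnnnrnnnrnrnnnrn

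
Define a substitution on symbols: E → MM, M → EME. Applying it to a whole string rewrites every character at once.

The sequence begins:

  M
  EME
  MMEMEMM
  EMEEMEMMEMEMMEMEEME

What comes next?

Applying the rule to each of the 19 symbols of EMEEMEMMEMEMMEMEEME gives the pieces MM EME MM MM EME MM EME EME MM EME MM EME EME MM EME MM MM EME MM, which concatenate to the answer.

MMEMEMMMMEMEMMEMEEMEMMEMEMMEMEEMEMMEMEMMMMEMEMM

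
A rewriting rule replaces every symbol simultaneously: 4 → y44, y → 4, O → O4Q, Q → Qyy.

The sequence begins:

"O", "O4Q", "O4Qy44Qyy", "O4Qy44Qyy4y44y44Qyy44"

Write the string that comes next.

φ(O4Qy44Qyy4y44y44Qyy44) expands symbol-by-symbol to O4Q y44 Qyy 4 y44 y44 Qyy 4 4 y44 4 y44 y44 4 y44 y44 Qyy 4 4 y44 y44; joining the 21 pieces gives the next term.

O4Qy44Qyy4y44y44Qyy44y444y44y444y44y44Qyy44y44y44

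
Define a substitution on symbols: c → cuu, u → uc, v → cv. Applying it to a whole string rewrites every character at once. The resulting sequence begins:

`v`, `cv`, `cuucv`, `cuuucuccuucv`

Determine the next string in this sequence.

cuuucucuccuuuccuucuuucuccuucv

Apply φ to cuuucuccuucv symbol by symbol: c→cuu, u→uc, u→uc, u→uc, c→cuu, u→uc, c→cuu, c→cuu, u→uc, u→uc, c→cuu, v→cv; joined: cuu uc uc uc cuu uc cuu cuu uc uc cuu cv.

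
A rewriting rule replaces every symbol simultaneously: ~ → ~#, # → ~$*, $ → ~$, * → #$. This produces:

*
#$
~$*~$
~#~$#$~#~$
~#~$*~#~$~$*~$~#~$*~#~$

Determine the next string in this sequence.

Replace each of the 23 characters of ~#~$*~#~$~$*~$~#~$*~#~$ in place — ~# ~$* ~# ~$ #$ ~# ~$* ~# ~$ ~# ~$ #$ ~# ~$ ~# ~$* ~# ~$ #$ ~# ~$* ~# ~$ — and concatenate.

~#~$*~#~$#$~#~$*~#~$~#~$#$~#~$~#~$*~#~$#$~#~$*~#~$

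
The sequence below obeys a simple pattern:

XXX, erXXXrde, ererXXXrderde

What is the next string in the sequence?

Each term wraps the previous one in er on the left and rde on the right.
So the next term is er·ererXXXrderde·rde.

erererXXXrderderde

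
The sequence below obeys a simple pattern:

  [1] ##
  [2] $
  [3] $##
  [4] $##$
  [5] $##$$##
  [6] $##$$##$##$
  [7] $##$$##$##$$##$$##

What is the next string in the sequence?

$##$$##$##$$##$$##$##$$##$##$

This is a Fibonacci-style word recurrence s(k) = s(k−1)·s(k−2): e.g. $·## = $##.
Continuing: $##$$##$##$$##$$## · $##$$##$##$ gives term 8.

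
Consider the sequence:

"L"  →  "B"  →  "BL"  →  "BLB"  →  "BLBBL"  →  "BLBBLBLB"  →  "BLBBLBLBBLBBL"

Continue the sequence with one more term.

BLBBLBLBBLBBLBLBBLBLB

This is a Fibonacci-style word recurrence s(k) = s(k−1)·s(k−2): e.g. B·L = BL.
So term 8 is BLBBLBLBBLBBL·BLBBLBLB.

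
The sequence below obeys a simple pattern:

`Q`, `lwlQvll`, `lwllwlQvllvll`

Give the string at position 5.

Each term wraps the previous one in lwl on the left and vll on the right.
From lwllwlQvllvll, 2 further steps: lwllwlQvllvll → lwllwllwlQvllvllvll → (answer).

lwllwllwllwlQvllvllvllvll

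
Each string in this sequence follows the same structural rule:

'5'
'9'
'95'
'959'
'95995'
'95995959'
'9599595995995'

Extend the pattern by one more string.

959959599599595995959

From term 3 onward, concatenate the last term with the second-to-last: 9·5 = 95, 95·9 = 959, …
The next term joins 9599595995995 and 95995959.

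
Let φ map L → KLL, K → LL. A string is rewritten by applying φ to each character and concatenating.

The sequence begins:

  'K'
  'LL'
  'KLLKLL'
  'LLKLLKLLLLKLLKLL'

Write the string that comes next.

KLLKLLLLKLLKLLLLKLLKLLKLLKLLLLKLLKLLLLKLLKLL

Replace each of the 16 characters of LLKLLKLLLLKLLKLL in place — KLL KLL LL KLL KLL LL KLL KLL KLL KLL LL KLL KLL LL KLL KLL — and concatenate.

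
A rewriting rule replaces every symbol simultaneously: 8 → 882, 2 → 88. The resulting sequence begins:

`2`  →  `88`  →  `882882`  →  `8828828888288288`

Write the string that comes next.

Rewriting the 16 symbols of 8828828888288288 one by one yields 882 882 88 882 882 88 882 882 882 882 88 882 882 88 882 882; concatenated:

88288288882882888828828828828888288288882882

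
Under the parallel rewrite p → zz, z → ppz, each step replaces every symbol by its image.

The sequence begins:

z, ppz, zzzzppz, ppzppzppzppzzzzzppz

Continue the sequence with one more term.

zzzzppzzzzzppzzzzzppzzzzzppzppzppzppzppzzzzzppz

Replace each of the 19 characters of ppzppzppzppzzzzzppz in place — zz zz ppz zz zz ppz zz zz ppz zz zz ppz ppz ppz ppz ppz zz zz ppz — and concatenate.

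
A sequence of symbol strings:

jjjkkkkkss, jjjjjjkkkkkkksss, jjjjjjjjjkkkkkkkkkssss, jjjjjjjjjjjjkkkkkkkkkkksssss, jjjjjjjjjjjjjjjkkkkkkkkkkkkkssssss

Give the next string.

jjjjjjjjjjjjjjjjjjkkkkkkkkkkkkkkksssssss

Term n consists of 3n j's, followed by 2n+3 k's, followed by n+1 s's (n = 1, 2, …).
Setting n = 6 gives 18, 15, 7 characters in each block.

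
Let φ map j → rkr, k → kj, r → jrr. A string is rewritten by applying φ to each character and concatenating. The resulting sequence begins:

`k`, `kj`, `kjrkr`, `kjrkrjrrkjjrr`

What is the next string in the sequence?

Applying the rule to each of the 13 symbols of kjrkrjrrkjjrr gives the pieces kj rkr jrr kj jrr rkr jrr jrr kj rkr rkr jrr jrr, which concatenate to the answer.

kjrkrjrrkjjrrrkrjrrjrrkjrkrrkrjrrjrr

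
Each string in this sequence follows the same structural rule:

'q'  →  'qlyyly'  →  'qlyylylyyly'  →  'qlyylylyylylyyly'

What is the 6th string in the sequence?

The strings grow by a fixed suffix lyyly each time.
From qlyylylyylylyyly, 2 further steps: qlyylylyylylyyly → qlyylylyylylyylylyyly → (answer).

qlyylylyylylyylylyylylyyly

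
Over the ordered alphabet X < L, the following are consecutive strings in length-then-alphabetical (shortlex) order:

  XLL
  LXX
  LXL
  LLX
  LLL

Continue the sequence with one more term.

XXXX

After LLL the length-3 strings are exhausted; the first length-4 string is 4 copies of X.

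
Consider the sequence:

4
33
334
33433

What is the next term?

33433334

From term 3 onward, concatenate the last term with the second-to-last: 33·4 = 334, 334·33 = 33433, …
So term 5 is 33433·334.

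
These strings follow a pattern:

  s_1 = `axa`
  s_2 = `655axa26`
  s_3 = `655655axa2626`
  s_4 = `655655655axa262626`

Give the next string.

s(k+1) = 655·s(k)·26, so each term gains 655 as a prefix and 26 as a suffix.
Applying this once more to 655655655axa262626:

655655655655axa26262626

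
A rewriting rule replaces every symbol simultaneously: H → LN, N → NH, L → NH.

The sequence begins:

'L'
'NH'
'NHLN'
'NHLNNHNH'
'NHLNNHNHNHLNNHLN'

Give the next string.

Applying the rule to each of the 16 symbols of NHLNNHNHNHLNNHLN gives the pieces NH LN NH NH NH LN NH LN NH LN NH NH NH LN NH NH, which concatenate to the answer.

NHLNNHNHNHLNNHLNNHLNNHNHNHLNNHNH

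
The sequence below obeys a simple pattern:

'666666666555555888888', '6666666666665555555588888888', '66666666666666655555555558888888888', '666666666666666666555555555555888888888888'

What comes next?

6666666666666666666665555555555555588888888888888

Reading off run lengths: 6 runs 9, 12, 15, 18; 5 runs 6, 8, 10, 12; 8 runs 6, 8, 10, 12 — each is linear in n, where the shown terms are n = 3, 4, 5, 6.
At n = 7 the blocks have lengths 21, 14, 14.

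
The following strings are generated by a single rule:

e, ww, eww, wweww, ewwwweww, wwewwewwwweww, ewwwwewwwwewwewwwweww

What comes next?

wwewwewwwwewwewwwwewwwwewwewwwweww

This is a Fibonacci-style word recurrence s(k) = s(k−2)·s(k−1): e.g. e·ww = eww.
Continuing: wwewwewwwweww · ewwwwewwwwewwewwwweww gives term 8.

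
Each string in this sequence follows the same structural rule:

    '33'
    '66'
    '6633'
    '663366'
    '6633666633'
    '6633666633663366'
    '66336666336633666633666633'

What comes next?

Each term (from the third on) is the previous term followed by the one before it: term 3 = 66·33 = 6633.
So term 8 is 66336666336633666633666633·6633666633663366.

663366663366336666336666336633666633663366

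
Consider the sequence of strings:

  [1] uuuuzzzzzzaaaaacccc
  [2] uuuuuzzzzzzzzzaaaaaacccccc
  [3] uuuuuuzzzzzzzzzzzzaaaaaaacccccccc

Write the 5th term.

uuuuuuuuzzzzzzzzzzzzzzzzzzaaaaaaaaacccccccccccc

Each string has the form u^{n+2} z^{3n} a^{n+3} c^{2n}, where the shown terms are n = 2, 3, 4.
For term 5, n = 6, so the run lengths are 8, 18, 9, 12.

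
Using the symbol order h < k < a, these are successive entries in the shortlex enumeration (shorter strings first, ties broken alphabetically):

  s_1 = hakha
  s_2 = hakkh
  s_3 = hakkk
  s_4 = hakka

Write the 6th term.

hakak

Advancing 2 positions from hakka through hakka → hakah reaches term 6.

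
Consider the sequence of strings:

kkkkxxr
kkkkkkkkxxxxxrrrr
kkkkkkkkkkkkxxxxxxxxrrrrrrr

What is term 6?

Term n consists of 4n k's, followed by 3n-1 x's, followed by 3n-2 r's (n = 1, 2, …).
For term 6, n = 6, so the run lengths are 24, 17, 16.

kkkkkkkkkkkkkkkkkkkkkkkkxxxxxxxxxxxxxxxxxrrrrrrrrrrrrrrrr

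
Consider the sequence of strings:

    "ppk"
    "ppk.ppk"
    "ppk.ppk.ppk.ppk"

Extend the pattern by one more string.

s(k+1) = s(k)·.·s(k) — each term doubles the last with '.' between the halves.
Doubling ppk.ppk.ppk.ppk with '.' between the halves:

ppk.ppk.ppk.ppk.ppk.ppk.ppk.ppk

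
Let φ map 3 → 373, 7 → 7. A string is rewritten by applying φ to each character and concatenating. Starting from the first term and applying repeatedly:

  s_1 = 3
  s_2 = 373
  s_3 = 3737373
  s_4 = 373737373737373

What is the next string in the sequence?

Rewriting the 15 symbols of 373737373737373 one by one yields 373 7 373 7 373 7 373 7 373 7 373 7 373 7 373; concatenated:

3737373737373737373737373737373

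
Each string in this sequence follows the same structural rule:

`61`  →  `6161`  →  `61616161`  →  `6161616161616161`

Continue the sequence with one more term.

Each string is two copies of the previous one concatenated.
Doubling 6161616161616161:

61616161616161616161616161616161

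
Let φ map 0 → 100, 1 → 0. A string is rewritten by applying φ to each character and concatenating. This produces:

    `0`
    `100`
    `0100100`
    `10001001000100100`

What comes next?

Rewriting the 17 symbols of 10001001000100100 one by one yields 0 100 100 100 0 100 100 0 100 100 100 0 100 100 0 100 100; concatenated:

01001001000100100010010010001001000100100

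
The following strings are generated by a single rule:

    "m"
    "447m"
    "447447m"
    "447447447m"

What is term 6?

Every step adds 447 at the front: s(k+1) = 447·s(k).
From 447447447m, 2 further steps: 447447447m → 447447447447m → (answer).

447447447447447m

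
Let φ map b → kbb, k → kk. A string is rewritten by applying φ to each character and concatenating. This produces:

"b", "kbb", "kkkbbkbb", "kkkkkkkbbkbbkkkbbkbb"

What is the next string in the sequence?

Rewriting the 20 symbols of kkkkkkkbbkbbkkkbbkbb one by one yields kk kk kk kk kk kk kk kbb kbb kk kbb kbb kk kk kk kbb kbb kk kbb kbb; concatenated:

kkkkkkkkkkkkkkkbbkbbkkkbbkbbkkkkkkkbbkbbkkkbbkbb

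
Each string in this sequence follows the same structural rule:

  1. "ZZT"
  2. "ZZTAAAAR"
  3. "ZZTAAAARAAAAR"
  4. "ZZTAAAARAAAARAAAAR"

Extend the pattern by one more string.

The strings grow by a fixed suffix AAAAR each time.
Applying this once more to ZZTAAAARAAAARAAAAR:

ZZTAAAARAAAARAAAARAAAAR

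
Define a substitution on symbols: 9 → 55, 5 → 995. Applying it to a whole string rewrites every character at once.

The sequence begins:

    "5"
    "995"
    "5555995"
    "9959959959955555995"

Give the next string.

55559955555995555599555559959959959959955555995

Applying the rule to each of the 19 symbols of 9959959959955555995 gives the pieces 55 55 995 55 55 995 55 55 995 55 55 995 995 995 995 995 55 55 995, which concatenate to the answer.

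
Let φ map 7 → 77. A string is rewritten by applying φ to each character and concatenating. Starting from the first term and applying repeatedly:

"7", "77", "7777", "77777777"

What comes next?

7777777777777777

Apply φ to 77777777 symbol by symbol: 7→77, 7→77, 7→77, 7→77, 7→77, 7→77, 7→77, 7→77; joined: 77 77 77 77 77 77 77 77.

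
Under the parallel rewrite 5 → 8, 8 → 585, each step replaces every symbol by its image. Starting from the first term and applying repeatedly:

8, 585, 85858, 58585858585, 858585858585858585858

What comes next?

5858585858585858585858585858585858585858585

φ(858585858585858585858) expands symbol-by-symbol to 585 8 585 8 585 8 585 8 585 8 585 8 585 8 585 8 585 8 585 8 585; joining the 21 pieces gives the next term.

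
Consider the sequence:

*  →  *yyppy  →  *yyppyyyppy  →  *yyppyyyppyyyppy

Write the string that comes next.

*yyppyyyppyyyppyyyppy

The strings grow by a fixed suffix yyppy each time.
One more step from *yyppyyyppyyyppy gives the answer.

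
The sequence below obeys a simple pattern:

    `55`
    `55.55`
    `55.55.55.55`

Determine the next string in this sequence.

55.55.55.55.55.55.55.55

s(k+1) = s(k)·.·s(k) — each term doubles the last with '.' between the halves.
One more doubling of 55.55.55.55 gives the answer.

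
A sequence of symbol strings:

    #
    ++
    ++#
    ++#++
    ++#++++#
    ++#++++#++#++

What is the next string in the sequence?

++#++++#++#++++#++++#

This is a Fibonacci-style word recurrence s(k) = s(k−1)·s(k−2): e.g. ++·# = ++#.
Continuing: ++#++++#++#++ · ++#++++# gives term 7.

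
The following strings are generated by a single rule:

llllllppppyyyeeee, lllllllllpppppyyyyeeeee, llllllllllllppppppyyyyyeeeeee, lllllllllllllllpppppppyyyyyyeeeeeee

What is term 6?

Each string has the form l^{3n} p^{n+2} y^{n+1} e^{n+2}, where the shown terms are n = 2, 3, 4, 5.
Setting n = 7 gives 21, 9, 8, 9 characters in each block.

lllllllllllllllllllllpppppppppyyyyyyyyeeeeeeeee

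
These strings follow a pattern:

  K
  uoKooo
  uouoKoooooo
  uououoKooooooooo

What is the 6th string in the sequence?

Each term wraps the previous one in uo on the left and ooo on the right.
From uououoKooooooooo, 2 further steps: uououoKooooooooo → uouououoKoooooooooooo → (answer).

uououououoKooooooooooooooo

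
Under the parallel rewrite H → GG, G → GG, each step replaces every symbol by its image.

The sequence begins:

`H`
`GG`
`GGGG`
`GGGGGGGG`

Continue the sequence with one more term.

Apply φ to GGGGGGGG symbol by symbol: G→GG, G→GG, G→GG, G→GG, G→GG, G→GG, G→GG, G→GG; joined: GG GG GG GG GG GG GG GG.

GGGGGGGGGGGGGGGG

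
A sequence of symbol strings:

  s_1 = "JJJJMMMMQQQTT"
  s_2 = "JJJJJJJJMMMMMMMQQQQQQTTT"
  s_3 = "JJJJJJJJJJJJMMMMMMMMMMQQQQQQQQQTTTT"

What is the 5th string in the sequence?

JJJJJJJJJJJJJJJJJJJJMMMMMMMMMMMMMMMMQQQQQQQQQQQQQQQTTTTTT

The n-th term is 4n J's then 3n+1 M's then 3n Q's then n+1 T's (n = 1, 2, …).
Setting n = 5 gives 20, 16, 15, 6 characters in each block.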